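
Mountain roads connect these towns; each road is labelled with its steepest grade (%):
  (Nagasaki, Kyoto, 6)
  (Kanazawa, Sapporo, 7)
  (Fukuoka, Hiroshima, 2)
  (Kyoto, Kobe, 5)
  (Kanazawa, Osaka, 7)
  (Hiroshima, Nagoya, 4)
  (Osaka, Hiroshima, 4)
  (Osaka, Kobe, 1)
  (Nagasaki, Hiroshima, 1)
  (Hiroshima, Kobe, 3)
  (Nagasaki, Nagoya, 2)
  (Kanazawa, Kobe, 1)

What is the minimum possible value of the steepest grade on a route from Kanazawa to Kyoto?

Checking several routes:
Kanazawa -> Kobe -> Hiroshima -> Nagoya -> Nagasaki -> Kyoto: max(1, 3, 4, 2, 6) = 6
Kanazawa -> Kobe -> Osaka -> Hiroshima -> Nagasaki -> Kyoto: max(1, 1, 4, 1, 6) = 6
Kanazawa -> Kobe -> Osaka -> Hiroshima -> Nagoya -> Nagasaki -> Kyoto: max(1, 1, 4, 4, 2, 6) = 6
Kanazawa -> Kobe -> Kyoto: max(1, 5) = 5
Kanazawa -> Kobe -> Hiroshima -> Nagasaki -> Kyoto: max(1, 3, 1, 6) = 6
Best route has worst link 5%.

5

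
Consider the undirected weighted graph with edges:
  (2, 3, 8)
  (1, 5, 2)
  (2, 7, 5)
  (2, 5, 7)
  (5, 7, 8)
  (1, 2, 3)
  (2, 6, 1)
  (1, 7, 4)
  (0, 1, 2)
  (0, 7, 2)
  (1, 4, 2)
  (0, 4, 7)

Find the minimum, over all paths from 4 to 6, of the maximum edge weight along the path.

3

Comparing a few candidate routes:
4 - 1 - 2 - 6: max(2, 3, 1) = 3
4 - 1 - 7 - 2 - 6: max(2, 4, 5, 1) = 5
4 - 1 - 0 - 7 - 2 - 6: max(2, 2, 2, 5, 1) = 5
4 - 0 - 7 - 1 - 5 - 2 - 6: max(7, 2, 4, 2, 7, 1) = 7
The minimum achievable maximum is 3.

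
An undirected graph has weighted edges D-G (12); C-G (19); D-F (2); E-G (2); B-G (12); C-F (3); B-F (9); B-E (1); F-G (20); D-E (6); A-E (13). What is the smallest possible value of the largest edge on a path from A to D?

13

Comparing a few candidate routes:
A → E → B → G → D: max(13, 1, 12, 12) = 13
A → E → G → B → F → D: max(13, 2, 12, 9, 2) = 13
A → E → D: max(13, 6) = 13
A → E → G → D: max(13, 2, 12) = 13
A → E → B → F → D: max(13, 1, 9, 2) = 13
Best route has worst link 13.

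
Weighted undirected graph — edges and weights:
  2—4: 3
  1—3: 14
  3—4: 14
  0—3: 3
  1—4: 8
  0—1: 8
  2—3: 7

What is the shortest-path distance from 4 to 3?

Paths from 4 to 3:
4-3: 14
4-1-0-3: 8 + 8 + 3 = 19
4-1-3: 8 + 14 = 22
4-2-3: 3 + 7 = 10
Shortest: 10.

10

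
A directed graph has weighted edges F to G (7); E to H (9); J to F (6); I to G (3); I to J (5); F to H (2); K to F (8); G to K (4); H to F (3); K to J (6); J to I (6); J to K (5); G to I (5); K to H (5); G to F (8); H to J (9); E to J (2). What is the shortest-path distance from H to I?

15

Candidate routes:
H -> F -> G -> I: 3 + 7 + 5 = 15
H -> F -> G -> K -> J -> I: 3 + 7 + 4 + 6 + 6 = 26
H -> J -> F -> G -> I: 9 + 6 + 7 + 5 = 27
H -> J -> K -> F -> G -> I: 9 + 5 + 8 + 7 + 5 = 34
H -> J -> I: 9 + 6 = 15
The minimum is 15.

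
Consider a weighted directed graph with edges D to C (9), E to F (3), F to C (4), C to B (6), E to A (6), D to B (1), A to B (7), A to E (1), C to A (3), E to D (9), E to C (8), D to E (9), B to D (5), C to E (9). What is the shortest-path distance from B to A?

Paths from B to A:
B -> D -> E -> C -> A: 5 + 9 + 8 + 3 = 25
B -> D -> E -> A: 5 + 9 + 6 = 20
B -> D -> C -> E -> A: 5 + 9 + 9 + 6 = 29
B -> D -> E -> F -> C -> A: 5 + 9 + 3 + 4 + 3 = 24
B -> D -> C -> A: 5 + 9 + 3 = 17
Shortest: 17.

17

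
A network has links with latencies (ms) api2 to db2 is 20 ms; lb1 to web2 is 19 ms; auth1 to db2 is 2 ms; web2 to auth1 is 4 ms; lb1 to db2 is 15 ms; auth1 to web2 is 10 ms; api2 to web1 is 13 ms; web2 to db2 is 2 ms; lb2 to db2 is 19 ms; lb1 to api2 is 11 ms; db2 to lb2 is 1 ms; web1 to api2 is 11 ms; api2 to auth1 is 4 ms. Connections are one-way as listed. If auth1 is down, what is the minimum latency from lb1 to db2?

15

Paths from lb1 to db2 avoiding auth1:
lb1→api2→db2: 11 + 20 = 31
lb1→db2: 15
lb1→web2→db2: 19 + 2 = 21
The minimum is 15 ms.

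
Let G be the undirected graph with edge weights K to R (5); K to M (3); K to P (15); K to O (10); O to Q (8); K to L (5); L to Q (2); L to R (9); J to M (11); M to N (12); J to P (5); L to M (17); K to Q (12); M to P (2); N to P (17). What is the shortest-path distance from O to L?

10

A few of the O→L routes:
O - K - Q - L: 10 + 12 + 2 = 24
O - K - R - L: 10 + 5 + 9 = 24
O - Q - L: 8 + 2 = 10
O - K - L: 10 + 5 = 15
Shortest: 10.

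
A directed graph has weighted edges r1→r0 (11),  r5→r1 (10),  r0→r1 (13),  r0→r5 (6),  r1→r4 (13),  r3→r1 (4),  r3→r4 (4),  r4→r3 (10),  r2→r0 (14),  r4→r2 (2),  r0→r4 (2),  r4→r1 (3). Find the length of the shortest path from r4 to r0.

Paths from r4 to r0:
r4→r2→r0: 2 + 14 = 16
r4→r1→r0: 3 + 11 = 14
r4→r3→r1→r0: 10 + 4 + 11 = 25
Shortest: 14.

14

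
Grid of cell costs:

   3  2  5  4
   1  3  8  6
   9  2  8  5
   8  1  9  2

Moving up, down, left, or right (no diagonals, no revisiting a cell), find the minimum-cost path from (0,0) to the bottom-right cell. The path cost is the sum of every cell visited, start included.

21

One optimal route is r0c0 → r1c0 → r1c1 → r2c1 → r3c1 → r3c2 → r3c3.
Its cost is 3 + 1 + 3 + 2 + 1 + 9 + 2 = 21.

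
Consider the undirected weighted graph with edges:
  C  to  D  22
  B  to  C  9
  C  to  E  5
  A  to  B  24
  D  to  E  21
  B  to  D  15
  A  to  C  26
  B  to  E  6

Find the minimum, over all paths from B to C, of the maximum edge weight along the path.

Checking several routes:
B→E→C: max(6, 5) = 6
B→D→E→C: max(15, 21, 5) = 21
B→C: max(9) = 9
Best route has worst link 6.

6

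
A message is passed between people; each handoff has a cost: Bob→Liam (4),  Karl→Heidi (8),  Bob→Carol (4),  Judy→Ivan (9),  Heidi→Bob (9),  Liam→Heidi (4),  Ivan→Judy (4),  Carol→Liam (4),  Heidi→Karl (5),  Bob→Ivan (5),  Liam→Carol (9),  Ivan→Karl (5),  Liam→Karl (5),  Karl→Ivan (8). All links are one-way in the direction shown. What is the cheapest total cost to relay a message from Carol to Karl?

9

Routes from Carol to Karl:
Carol→Liam→Heidi→Bob→Ivan→Karl: 4 + 4 + 9 + 5 + 5 = 27
Carol→Liam→Heidi→Karl: 4 + 4 + 5 = 13
Carol→Liam→Karl: 4 + 5 = 9
Best route has total 9.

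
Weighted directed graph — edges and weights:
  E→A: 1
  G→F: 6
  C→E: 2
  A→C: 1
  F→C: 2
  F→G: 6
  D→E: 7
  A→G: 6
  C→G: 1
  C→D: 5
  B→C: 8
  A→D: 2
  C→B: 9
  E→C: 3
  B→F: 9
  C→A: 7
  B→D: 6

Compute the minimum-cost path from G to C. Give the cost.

8

Paths from G to C:
G → F → C: 6 + 2 = 8
Shortest: 8.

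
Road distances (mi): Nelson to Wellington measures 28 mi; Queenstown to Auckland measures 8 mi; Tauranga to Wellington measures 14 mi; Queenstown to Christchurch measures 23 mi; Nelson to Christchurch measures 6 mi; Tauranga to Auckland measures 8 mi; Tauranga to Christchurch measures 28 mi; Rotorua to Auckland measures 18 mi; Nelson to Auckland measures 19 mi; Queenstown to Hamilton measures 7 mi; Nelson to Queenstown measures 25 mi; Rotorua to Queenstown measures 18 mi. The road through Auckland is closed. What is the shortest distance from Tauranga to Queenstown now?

Candidate routes:
Tauranga -> Wellington -> Nelson -> Queenstown: 14 + 28 + 25 = 67
Tauranga -> Christchurch -> Nelson -> Queenstown: 28 + 6 + 25 = 59
Tauranga -> Wellington -> Nelson -> Christchurch -> Queenstown: 14 + 28 + 6 + 23 = 71
Tauranga -> Christchurch -> Queenstown: 28 + 23 = 51
Best route has total 51 mi.

51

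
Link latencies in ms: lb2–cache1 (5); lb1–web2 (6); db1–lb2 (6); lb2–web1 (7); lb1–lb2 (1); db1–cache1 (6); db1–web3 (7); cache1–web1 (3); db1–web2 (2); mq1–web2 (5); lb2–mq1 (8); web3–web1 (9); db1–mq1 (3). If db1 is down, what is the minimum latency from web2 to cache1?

Comparing a few candidate routes:
web2 → lb1 → lb2 → web1 → cache1: 6 + 1 + 7 + 3 = 17
web2 → mq1 → lb2 → cache1: 5 + 8 + 5 = 18
web2 → lb1 → lb2 → cache1: 6 + 1 + 5 = 12
Best route has total 12 ms.

12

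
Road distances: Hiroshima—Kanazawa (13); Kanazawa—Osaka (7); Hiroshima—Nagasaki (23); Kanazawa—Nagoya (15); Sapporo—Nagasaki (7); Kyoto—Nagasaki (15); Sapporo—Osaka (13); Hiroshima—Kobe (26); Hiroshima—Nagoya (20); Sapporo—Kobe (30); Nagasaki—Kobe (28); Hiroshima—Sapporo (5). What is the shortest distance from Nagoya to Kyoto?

47

A few of the Nagoya→Kyoto routes:
Nagoya-Kanazawa-Osaka-Sapporo-Nagasaki-Kyoto: 15 + 7 + 13 + 7 + 15 = 57
Nagoya-Hiroshima-Sapporo-Nagasaki-Kyoto: 20 + 5 + 7 + 15 = 47
Nagoya-Hiroshima-Nagasaki-Kyoto: 20 + 23 + 15 = 58
Nagoya-Kanazawa-Hiroshima-Sapporo-Nagasaki-Kyoto: 15 + 13 + 5 + 7 + 15 = 55
Shortest: 47.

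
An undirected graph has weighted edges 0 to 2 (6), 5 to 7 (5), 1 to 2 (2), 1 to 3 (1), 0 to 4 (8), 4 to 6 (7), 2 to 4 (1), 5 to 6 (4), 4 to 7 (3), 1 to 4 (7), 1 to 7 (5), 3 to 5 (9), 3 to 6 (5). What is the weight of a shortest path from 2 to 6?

Comparing a few candidate routes:
2→4→7→5→6: 1 + 3 + 5 + 4 = 13
2→1→3→6: 2 + 1 + 5 = 8
2→4→1→3→6: 1 + 7 + 1 + 5 = 14
2→4→6: 1 + 7 = 8
The minimum is 8.

8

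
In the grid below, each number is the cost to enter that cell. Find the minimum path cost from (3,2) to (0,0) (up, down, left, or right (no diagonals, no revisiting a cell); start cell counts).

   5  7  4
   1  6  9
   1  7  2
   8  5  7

Best path: r3c2 r2c2 r2c1 r2c0 r1c0 r0c0
Cost: 7 + 2 + 7 + 1 + 1 + 5 = 23

23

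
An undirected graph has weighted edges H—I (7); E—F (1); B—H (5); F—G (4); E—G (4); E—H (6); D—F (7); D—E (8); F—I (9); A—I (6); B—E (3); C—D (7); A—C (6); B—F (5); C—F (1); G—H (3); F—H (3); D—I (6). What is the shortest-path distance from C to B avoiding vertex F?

18

A few of the C→B routes:
C - D - E - H - B: 7 + 8 + 6 + 5 = 26
C - D - E - B: 7 + 8 + 3 = 18
C - A - I - H - B: 6 + 6 + 7 + 5 = 24
C - D - I - H - B: 7 + 6 + 7 + 5 = 25
Best route has total 18.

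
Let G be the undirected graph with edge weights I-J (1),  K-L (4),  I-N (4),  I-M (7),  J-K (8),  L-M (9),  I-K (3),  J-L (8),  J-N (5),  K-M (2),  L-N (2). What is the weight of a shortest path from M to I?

5

A few of the M→I routes:
M → K → I: 2 + 3 = 5
M → K → L → N → I: 2 + 4 + 2 + 4 = 12
M → K → J → I: 2 + 8 + 1 = 11
M → I: 7
The minimum is 5.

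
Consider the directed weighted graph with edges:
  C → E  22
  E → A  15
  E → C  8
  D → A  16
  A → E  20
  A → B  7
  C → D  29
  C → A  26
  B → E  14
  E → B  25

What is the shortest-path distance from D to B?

Routes from D to B:
D-A-E-B: 16 + 20 + 25 = 61
D-A-B: 16 + 7 = 23
Shortest: 23.

23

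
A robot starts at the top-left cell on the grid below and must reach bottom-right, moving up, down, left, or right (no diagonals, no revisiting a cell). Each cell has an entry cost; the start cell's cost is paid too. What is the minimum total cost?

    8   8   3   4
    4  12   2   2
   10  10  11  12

35

Cheapest: (0,0) → (0,1) → (0,2) → (1,2) → (1,3) → (2,3)
  8 + 8 + 3 + 2 + 2 + 12 = 35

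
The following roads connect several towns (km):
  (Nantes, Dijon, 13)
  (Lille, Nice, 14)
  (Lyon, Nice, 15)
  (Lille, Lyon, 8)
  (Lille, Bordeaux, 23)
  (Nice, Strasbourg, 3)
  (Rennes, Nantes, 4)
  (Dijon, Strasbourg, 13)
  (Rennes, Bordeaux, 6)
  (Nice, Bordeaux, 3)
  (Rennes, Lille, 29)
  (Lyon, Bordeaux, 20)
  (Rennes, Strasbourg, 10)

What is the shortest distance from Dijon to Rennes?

17

Checking several routes:
Dijon→Strasbourg→Nice→Bordeaux→Rennes: 13 + 3 + 3 + 6 = 25
Dijon→Strasbourg→Nice→Lille→Bordeaux→Rennes: 13 + 3 + 14 + 23 + 6 = 59
Dijon→Strasbourg→Nice→Lyon→Bordeaux→Rennes: 13 + 3 + 15 + 20 + 6 = 57
Dijon→Strasbourg→Nice→Lille→Rennes: 13 + 3 + 14 + 29 = 59
Dijon→Nantes→Rennes: 13 + 4 = 17
Dijon→Strasbourg→Rennes: 13 + 10 = 23
The minimum is 17 km.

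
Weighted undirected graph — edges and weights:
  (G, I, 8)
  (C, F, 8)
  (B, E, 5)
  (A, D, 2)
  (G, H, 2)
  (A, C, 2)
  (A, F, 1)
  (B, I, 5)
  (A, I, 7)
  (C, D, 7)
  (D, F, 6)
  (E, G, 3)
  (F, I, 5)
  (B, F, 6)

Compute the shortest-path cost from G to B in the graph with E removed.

Checking several routes:
G → I → A → C → D → F → B: 8 + 7 + 2 + 7 + 6 + 6 = 36
G → I → A → F → B: 8 + 7 + 1 + 6 = 22
G → I → B: 8 + 5 = 13
G → I → A → C → F → B: 8 + 7 + 2 + 8 + 6 = 31
G → I → A → D → F → B: 8 + 7 + 2 + 6 + 6 = 29
G → I → F → B: 8 + 5 + 6 = 19
Best route has total 13.

13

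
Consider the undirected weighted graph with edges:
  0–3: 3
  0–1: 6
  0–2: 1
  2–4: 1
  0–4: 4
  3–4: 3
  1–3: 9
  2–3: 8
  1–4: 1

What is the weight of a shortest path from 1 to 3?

4

A few of the 1→3 routes:
1→4→3: 1 + 3 = 4
1→4→0→3: 1 + 4 + 3 = 8
1→3: 9
1→4→2→0→3: 1 + 1 + 1 + 3 = 6
The minimum is 4.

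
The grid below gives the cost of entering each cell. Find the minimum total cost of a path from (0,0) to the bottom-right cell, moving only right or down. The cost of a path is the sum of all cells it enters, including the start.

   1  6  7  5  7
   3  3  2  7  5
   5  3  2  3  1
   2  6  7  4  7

One optimal route is [0,0] → [1,0] → [1,1] → [1,2] → [2,2] → [2,3] → [2,4] → [3,4].
Its cost is 1 + 3 + 3 + 2 + 2 + 3 + 1 + 7 = 22.
For comparison, the top-then-right route costs 39.

22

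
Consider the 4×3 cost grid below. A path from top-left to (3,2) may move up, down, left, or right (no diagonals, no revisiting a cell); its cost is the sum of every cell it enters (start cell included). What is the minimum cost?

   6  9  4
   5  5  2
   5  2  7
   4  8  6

31

One optimal route is (0,0) (1,0) (1,1) (1,2) (2,2) (3,2).
Its cost is 6 + 5 + 5 + 2 + 7 + 6 = 31.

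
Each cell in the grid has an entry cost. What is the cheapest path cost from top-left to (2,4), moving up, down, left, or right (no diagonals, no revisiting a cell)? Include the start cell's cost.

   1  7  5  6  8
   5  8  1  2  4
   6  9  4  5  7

Cheapest: r0c0→r0c1→r0c2→r1c2→r1c3→r1c4→r2c4
  1 + 7 + 5 + 1 + 2 + 4 + 7 = 27

27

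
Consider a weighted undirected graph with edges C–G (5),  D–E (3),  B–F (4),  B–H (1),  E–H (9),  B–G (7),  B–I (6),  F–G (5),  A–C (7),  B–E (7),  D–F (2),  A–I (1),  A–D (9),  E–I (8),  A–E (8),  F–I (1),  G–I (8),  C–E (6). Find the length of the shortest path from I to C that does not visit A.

11

Checking several routes:
I→E→C: 8 + 6 = 14
I→F→G→C: 1 + 5 + 5 = 11
I→G→C: 8 + 5 = 13
I→F→D→E→C: 1 + 2 + 3 + 6 = 12
Best route has total 11.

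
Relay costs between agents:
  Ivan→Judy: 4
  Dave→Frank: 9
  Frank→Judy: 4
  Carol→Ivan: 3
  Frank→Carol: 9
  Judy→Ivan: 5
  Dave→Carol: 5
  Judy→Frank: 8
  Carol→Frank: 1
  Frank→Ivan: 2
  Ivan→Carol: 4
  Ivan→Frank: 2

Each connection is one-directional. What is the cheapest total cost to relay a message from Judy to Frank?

7

Candidate routes:
Judy -> Ivan -> Frank: 5 + 2 = 7
Judy -> Frank: 8
Judy -> Ivan -> Carol -> Frank: 5 + 4 + 1 = 10
Shortest: 7.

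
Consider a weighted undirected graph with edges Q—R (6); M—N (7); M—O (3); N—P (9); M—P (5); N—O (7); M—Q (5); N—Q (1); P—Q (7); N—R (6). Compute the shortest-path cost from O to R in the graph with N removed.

Candidate routes:
O→M→Q→R: 3 + 5 + 6 = 14
O→M→P→Q→R: 3 + 5 + 7 + 6 = 21
Shortest: 14.

14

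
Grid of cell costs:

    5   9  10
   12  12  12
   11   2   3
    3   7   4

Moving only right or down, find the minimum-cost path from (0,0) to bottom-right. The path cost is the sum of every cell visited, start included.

35

Take r0c0 r0c1 r1c1 r2c1 r2c2 r3c2 for a total of 5 + 9 + 12 + 2 + 3 + 4 = 35.
(Top row then right column would cost 43.)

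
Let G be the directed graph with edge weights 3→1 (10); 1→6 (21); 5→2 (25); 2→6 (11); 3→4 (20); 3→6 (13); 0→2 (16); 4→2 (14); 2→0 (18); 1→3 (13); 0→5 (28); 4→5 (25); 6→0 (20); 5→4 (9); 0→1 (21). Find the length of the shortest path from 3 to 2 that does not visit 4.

Paths from 3 to 2 avoiding 4:
3-6-0-2: 13 + 20 + 16 = 49
3-1-6-0-2: 10 + 21 + 20 + 16 = 67
3-6-0-5-2: 13 + 20 + 28 + 25 = 86
3-1-6-0-5-2: 10 + 21 + 20 + 28 + 25 = 104
Shortest: 49.

49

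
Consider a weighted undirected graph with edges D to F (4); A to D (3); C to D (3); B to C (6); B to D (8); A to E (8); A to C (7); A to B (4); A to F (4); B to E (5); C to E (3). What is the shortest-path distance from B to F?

8

Some routes from B to F:
B -> C -> D -> F: 6 + 3 + 4 = 13
B -> A -> F: 4 + 4 = 8
B -> D -> A -> F: 8 + 3 + 4 = 15
B -> D -> F: 8 + 4 = 12
B -> E -> C -> D -> F: 5 + 3 + 3 + 4 = 15
B -> A -> D -> F: 4 + 3 + 4 = 11
Shortest: 8.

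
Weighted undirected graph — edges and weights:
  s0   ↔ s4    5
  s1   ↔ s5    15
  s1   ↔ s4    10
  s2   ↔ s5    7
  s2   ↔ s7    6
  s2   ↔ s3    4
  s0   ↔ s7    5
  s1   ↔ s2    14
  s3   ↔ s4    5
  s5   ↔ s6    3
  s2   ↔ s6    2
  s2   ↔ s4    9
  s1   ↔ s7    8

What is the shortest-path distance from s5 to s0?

Checking several routes:
s5 - s6 - s2 - s4 - s0: 3 + 2 + 9 + 5 = 19
s5 - s6 - s2 - s3 - s4 - s0: 3 + 2 + 4 + 5 + 5 = 19
s5 - s6 - s2 - s7 - s0: 3 + 2 + 6 + 5 = 16
s5 - s2 - s7 - s0: 7 + 6 + 5 = 18
Shortest: 16.

16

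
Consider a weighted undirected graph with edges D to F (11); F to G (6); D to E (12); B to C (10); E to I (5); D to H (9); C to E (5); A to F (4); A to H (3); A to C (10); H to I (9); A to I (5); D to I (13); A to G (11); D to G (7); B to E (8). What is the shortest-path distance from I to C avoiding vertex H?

Some routes from I to C avoiding H:
I→D→F→A→C: 13 + 11 + 4 + 10 = 38
I→D→E→C: 13 + 12 + 5 = 30
I→E→C: 5 + 5 = 10
I→E→B→C: 5 + 8 + 10 = 23
I→A→C: 5 + 10 = 15
I→A→F→D→E→C: 5 + 4 + 11 + 12 + 5 = 37
Shortest: 10.

10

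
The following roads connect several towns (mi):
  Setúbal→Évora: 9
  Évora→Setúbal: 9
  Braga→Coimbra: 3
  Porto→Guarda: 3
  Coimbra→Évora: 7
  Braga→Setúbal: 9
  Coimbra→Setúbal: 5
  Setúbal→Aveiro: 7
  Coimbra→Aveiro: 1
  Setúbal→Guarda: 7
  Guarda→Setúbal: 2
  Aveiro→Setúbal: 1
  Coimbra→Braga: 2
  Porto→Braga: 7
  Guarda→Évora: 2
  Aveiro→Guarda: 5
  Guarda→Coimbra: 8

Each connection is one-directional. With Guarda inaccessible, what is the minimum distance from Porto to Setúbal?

12

Paths from Porto to Setúbal avoiding Guarda:
Porto -> Braga -> Coimbra -> Setúbal: 7 + 3 + 5 = 15
Porto -> Braga -> Coimbra -> Évora -> Setúbal: 7 + 3 + 7 + 9 = 26
Porto -> Braga -> Setúbal: 7 + 9 = 16
Porto -> Braga -> Coimbra -> Aveiro -> Setúbal: 7 + 3 + 1 + 1 = 12
The minimum is 12 mi.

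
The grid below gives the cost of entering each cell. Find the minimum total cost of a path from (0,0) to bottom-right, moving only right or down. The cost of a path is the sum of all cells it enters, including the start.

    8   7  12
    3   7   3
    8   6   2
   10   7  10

One optimal route is [0,0] → [1,0] → [1,1] → [1,2] → [2,2] → [3,2].
Its cost is 8 + 3 + 7 + 3 + 2 + 10 = 33.

33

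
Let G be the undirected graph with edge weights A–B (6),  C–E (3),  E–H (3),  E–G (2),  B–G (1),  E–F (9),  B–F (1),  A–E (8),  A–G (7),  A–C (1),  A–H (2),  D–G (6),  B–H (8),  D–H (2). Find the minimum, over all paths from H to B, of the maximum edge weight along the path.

3

Checking several routes:
H → E → G → B: max(3, 2, 1) = 3
H → D → G → E → C → A → B: max(2, 6, 2, 3, 1, 6) = 6
H → A → B: max(2, 6) = 6
H → A → C → E → G → B: max(2, 1, 3, 2, 1) = 3
Smallest bottleneck: 3.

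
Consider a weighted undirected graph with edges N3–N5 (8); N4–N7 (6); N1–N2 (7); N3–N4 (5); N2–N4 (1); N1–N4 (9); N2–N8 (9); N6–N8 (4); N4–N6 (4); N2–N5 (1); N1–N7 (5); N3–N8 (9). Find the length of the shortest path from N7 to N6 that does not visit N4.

25

Paths from N7 to N6 avoiding N4:
N7 - N1 - N2 - N8 - N6: 5 + 7 + 9 + 4 = 25
N7 - N1 - N2 - N5 - N3 - N8 - N6: 5 + 7 + 1 + 8 + 9 + 4 = 34
Shortest: 25.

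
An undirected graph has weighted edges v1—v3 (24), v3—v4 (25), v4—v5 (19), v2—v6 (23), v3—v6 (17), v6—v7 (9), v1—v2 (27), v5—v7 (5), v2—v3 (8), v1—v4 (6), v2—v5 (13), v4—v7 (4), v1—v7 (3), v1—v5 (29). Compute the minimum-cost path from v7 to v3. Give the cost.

26

Checking several routes:
v7 - v5 - v2 - v3: 5 + 13 + 8 = 26
v7 - v1 - v3: 3 + 24 = 27
v7 - v6 - v3: 9 + 17 = 26
v7 - v4 - v3: 4 + 25 = 29
The minimum is 26.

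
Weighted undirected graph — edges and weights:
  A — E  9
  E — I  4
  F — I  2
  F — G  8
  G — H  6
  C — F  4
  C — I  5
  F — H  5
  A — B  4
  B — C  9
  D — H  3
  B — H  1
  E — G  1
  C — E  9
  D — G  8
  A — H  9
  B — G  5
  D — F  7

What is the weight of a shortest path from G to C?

10

Comparing a few candidate routes:
G→E→C: 1 + 9 = 10
G→E→I→F→C: 1 + 4 + 2 + 4 = 11
G→E→I→C: 1 + 4 + 5 = 10
G→F→C: 8 + 4 = 12
The minimum is 10.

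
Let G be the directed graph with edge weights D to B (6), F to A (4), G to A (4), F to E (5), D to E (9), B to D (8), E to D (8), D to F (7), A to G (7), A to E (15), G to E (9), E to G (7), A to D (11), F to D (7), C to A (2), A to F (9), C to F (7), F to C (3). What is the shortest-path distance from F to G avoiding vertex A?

Routes from F to G avoiding A:
F - E - G: 5 + 7 = 12
F - D - E - G: 7 + 9 + 7 = 23
Best route has total 12.

12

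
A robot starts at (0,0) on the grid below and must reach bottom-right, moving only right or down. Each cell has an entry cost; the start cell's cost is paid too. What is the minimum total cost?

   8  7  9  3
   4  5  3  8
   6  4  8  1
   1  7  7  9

38

Best path: (0,0) → (1,0) → (1,1) → (1,2) → (1,3) → (2,3) → (3,3)
Cost: 8 + 4 + 5 + 3 + 8 + 1 + 9 = 38
For comparison, the top-then-right route costs 45.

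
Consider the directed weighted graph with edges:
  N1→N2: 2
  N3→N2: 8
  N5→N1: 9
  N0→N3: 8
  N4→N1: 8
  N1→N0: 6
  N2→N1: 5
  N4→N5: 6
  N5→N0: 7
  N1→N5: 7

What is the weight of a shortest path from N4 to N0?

Paths from N4 to N0:
N4 -> N5 -> N0: 6 + 7 = 13
N4 -> N1 -> N0: 8 + 6 = 14
N4 -> N1 -> N5 -> N0: 8 + 7 + 7 = 22
N4 -> N5 -> N1 -> N0: 6 + 9 + 6 = 21
Best route has total 13.

13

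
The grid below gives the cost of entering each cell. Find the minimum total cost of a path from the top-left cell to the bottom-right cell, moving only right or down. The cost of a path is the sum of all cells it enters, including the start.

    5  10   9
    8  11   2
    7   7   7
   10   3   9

39

One optimal route is r0c0 → r1c0 → r2c0 → r2c1 → r3c1 → r3c2.
Its cost is 5 + 8 + 7 + 7 + 3 + 9 = 39.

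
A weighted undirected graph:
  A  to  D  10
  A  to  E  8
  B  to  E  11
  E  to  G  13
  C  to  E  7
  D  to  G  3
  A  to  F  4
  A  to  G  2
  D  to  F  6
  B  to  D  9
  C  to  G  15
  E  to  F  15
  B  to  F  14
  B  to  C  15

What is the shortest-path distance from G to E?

10

A few of the G→E routes:
G-D-A-E: 3 + 10 + 8 = 21
G-A-F-E: 2 + 4 + 15 = 21
G-E: 13
G-C-E: 15 + 7 = 22
G-D-F-A-E: 3 + 6 + 4 + 8 = 21
G-A-E: 2 + 8 = 10
Shortest: 10.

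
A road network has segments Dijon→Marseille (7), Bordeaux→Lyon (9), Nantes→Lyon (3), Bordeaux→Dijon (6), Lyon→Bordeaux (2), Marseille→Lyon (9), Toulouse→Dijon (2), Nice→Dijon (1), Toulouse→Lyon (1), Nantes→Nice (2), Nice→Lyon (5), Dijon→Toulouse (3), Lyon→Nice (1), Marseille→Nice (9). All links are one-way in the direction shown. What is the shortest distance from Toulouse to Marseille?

9

Paths from Toulouse to Marseille:
Toulouse -> Lyon -> Nice -> Dijon -> Marseille: 1 + 1 + 1 + 7 = 10
Toulouse -> Lyon -> Bordeaux -> Dijon -> Marseille: 1 + 2 + 6 + 7 = 16
Toulouse -> Dijon -> Marseille: 2 + 7 = 9
The minimum is 9 km.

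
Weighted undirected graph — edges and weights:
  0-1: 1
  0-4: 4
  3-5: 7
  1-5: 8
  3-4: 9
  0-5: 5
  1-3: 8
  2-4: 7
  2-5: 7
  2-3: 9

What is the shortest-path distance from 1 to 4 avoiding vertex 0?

17

A few of the 1→4 routes:
1-3-4: 8 + 9 = 17
1-5-2-4: 8 + 7 + 7 = 22
1-5-3-4: 8 + 7 + 9 = 24
1-3-2-4: 8 + 9 + 7 = 24
Shortest: 17.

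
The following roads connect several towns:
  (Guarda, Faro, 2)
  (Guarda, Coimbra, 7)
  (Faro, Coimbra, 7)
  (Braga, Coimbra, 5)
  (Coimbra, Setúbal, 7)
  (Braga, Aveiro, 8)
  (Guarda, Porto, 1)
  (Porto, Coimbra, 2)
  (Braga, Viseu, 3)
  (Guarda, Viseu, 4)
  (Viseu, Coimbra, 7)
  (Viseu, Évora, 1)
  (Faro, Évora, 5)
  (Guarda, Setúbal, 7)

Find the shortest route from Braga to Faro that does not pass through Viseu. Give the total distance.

A few of the Braga→Faro routes:
Braga→Coimbra→Porto→Guarda→Faro: 5 + 2 + 1 + 2 = 10
Braga→Coimbra→Faro: 5 + 7 = 12
Braga→Coimbra→Guarda→Faro: 5 + 7 + 2 = 14
Shortest: 10.

10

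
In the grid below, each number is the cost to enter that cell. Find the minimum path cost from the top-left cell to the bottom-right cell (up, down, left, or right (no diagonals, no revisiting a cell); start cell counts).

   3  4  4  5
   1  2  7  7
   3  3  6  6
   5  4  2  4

Cheapest: r0c0 -> r1c0 -> r1c1 -> r2c1 -> r3c1 -> r3c2 -> r3c3
  3 + 1 + 2 + 3 + 4 + 2 + 4 = 19

19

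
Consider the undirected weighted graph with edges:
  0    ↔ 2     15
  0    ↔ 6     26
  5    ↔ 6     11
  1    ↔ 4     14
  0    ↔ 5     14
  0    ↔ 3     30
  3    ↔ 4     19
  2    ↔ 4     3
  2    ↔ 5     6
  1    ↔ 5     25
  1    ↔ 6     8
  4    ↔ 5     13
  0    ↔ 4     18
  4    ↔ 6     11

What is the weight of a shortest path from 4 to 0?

A few of the 4→0 routes:
4-2-0: 3 + 15 = 18
4-6-5-0: 11 + 11 + 14 = 36
4-2-5-0: 3 + 6 + 14 = 23
4-0: 18
4-5-2-0: 13 + 6 + 15 = 34
4-5-0: 13 + 14 = 27
The minimum is 18.

18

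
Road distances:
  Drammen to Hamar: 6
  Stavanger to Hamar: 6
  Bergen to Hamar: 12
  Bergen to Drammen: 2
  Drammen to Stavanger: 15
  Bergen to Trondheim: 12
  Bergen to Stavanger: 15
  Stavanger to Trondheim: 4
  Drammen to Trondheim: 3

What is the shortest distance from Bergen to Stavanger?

Some routes from Bergen to Stavanger:
Bergen -> Stavanger: 15
Bergen -> Drammen -> Trondheim -> Stavanger: 2 + 3 + 4 = 9
Bergen -> Trondheim -> Stavanger: 12 + 4 = 16
Bergen -> Drammen -> Stavanger: 2 + 15 = 17
Bergen -> Hamar -> Stavanger: 12 + 6 = 18
Bergen -> Drammen -> Hamar -> Stavanger: 2 + 6 + 6 = 14
The minimum is 9.

9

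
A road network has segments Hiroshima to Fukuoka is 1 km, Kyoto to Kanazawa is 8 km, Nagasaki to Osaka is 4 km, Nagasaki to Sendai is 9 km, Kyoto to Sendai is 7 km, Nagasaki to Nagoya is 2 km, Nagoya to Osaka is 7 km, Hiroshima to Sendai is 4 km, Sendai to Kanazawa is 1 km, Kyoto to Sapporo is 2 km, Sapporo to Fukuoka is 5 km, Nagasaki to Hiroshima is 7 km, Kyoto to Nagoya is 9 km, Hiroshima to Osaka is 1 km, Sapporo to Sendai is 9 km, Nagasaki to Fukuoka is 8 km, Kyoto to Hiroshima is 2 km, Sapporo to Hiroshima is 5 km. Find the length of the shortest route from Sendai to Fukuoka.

Comparing a few candidate routes:
Sendai→Hiroshima→Fukuoka: 4 + 1 = 5
Sendai→Kyoto→Hiroshima→Fukuoka: 7 + 2 + 1 = 10
Sendai→Kanazawa→Kyoto→Hiroshima→Fukuoka: 1 + 8 + 2 + 1 = 12
Shortest: 5 km.

5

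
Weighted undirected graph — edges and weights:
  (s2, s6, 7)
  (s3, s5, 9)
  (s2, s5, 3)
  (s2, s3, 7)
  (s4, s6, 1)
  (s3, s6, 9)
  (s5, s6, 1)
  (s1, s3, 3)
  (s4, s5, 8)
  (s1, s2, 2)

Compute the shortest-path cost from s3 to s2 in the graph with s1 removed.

Checking several routes:
s3-s6-s5-s2: 9 + 1 + 3 = 13
s3-s5-s6-s2: 9 + 1 + 7 = 17
s3-s6-s2: 9 + 7 = 16
s3-s2: 7
s3-s5-s2: 9 + 3 = 12
Best route has total 7.

7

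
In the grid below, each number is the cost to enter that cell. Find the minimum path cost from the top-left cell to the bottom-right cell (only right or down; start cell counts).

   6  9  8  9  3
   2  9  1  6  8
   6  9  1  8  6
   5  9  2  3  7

Path r0c0 r1c0 r1c1 r1c2 r2c2 r3c2 r3c3 r3c4: 6 + 2 + 9 + 1 + 1 + 2 + 3 + 7 = 31.

31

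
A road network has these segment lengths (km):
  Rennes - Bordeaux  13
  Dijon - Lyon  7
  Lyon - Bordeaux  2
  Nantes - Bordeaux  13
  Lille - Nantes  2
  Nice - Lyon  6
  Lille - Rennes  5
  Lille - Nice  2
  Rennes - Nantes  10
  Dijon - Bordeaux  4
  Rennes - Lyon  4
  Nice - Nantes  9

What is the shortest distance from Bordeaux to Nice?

Some routes from Bordeaux to Nice:
Bordeaux-Lyon-Nice: 2 + 6 = 8
Bordeaux-Lyon-Rennes-Lille-Nice: 2 + 4 + 5 + 2 = 13
Bordeaux-Nantes-Lille-Nice: 13 + 2 + 2 = 17
Best route has total 8 km.

8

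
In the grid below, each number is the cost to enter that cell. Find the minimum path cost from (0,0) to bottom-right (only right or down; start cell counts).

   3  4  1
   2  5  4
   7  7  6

One optimal route is r0c0→r0c1→r0c2→r1c2→r2c2.
Its cost is 3 + 4 + 1 + 4 + 6 = 18.

18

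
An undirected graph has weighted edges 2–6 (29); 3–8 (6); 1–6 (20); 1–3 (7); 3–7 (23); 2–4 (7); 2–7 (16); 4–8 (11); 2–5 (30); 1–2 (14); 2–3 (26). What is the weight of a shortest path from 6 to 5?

59

Paths from 6 to 5:
6→2→5: 29 + 30 = 59
6→1→3→2→5: 20 + 7 + 26 + 30 = 83
6→1→2→5: 20 + 14 + 30 = 64
6→1→3→8→4→2→5: 20 + 7 + 6 + 11 + 7 + 30 = 81
6→1→3→7→2→5: 20 + 7 + 23 + 16 + 30 = 96
Shortest: 59.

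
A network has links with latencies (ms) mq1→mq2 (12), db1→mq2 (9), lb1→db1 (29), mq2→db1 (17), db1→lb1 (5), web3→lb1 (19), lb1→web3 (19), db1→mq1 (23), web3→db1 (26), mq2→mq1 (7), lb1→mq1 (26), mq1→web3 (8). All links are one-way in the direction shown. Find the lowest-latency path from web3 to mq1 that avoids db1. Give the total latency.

45

Candidate routes:
web3 → lb1 → mq1: 19 + 26 = 45
The minimum is 45 ms.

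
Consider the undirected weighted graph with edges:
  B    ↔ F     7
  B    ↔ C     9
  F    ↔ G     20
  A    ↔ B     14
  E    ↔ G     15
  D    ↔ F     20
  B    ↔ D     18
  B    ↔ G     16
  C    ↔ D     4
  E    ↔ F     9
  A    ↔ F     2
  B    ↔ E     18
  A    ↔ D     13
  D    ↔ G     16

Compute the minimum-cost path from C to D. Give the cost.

4

Checking several routes:
C→D: 4
C→B→F→D: 9 + 7 + 20 = 36
C→B→F→A→D: 9 + 7 + 2 + 13 = 31
C→B→D: 9 + 18 = 27
C→B→A→D: 9 + 14 + 13 = 36
Shortest: 4.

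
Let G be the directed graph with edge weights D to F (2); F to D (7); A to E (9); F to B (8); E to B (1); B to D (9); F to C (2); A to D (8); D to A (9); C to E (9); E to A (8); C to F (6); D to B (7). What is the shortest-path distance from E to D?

10

Paths from E to D:
E-A-D: 8 + 8 = 16
E-B-D: 1 + 9 = 10
Shortest: 10.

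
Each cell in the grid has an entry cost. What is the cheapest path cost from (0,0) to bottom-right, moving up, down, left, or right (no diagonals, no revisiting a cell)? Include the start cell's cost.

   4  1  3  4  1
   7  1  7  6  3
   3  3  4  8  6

Best path: [0,0] [0,1] [0,2] [0,3] [0,4] [1,4] [2,4]
Cost: 4 + 1 + 3 + 4 + 1 + 3 + 6 = 22

22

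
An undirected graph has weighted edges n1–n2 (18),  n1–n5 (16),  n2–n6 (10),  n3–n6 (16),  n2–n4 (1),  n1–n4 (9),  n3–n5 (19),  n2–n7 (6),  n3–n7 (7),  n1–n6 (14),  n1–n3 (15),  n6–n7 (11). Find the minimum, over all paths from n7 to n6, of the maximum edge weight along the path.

Comparing a few candidate routes:
n7 → n3 → n1 → n4 → n2 → n6: max(7, 15, 9, 1, 10) = 15
n7 → n3 → n1 → n6: max(7, 15, 14) = 15
n7 → n2 → n6: max(6, 10) = 10
n7 → n2 → n4 → n1 → n6: max(6, 1, 9, 14) = 14
n7 → n3 → n6: max(7, 16) = 16
n7 → n6: max(11) = 11
Smallest bottleneck: 10.

10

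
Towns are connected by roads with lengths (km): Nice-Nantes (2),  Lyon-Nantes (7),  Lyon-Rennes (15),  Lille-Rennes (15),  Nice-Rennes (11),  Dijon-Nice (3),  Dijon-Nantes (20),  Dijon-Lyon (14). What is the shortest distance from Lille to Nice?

Comparing a few candidate routes:
Lille-Rennes-Lyon-Nantes-Nice: 15 + 15 + 7 + 2 = 39
Lille-Rennes-Nice: 15 + 11 = 26
Lille-Rennes-Lyon-Dijon-Nice: 15 + 15 + 14 + 3 = 47
The minimum is 26 km.

26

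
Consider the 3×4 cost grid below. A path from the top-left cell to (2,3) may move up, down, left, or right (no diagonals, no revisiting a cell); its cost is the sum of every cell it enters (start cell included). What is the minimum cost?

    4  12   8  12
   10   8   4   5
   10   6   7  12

43

Take r0c0 r1c0 r1c1 r1c2 r1c3 r2c3 for a total of 4 + 10 + 8 + 4 + 5 + 12 = 43.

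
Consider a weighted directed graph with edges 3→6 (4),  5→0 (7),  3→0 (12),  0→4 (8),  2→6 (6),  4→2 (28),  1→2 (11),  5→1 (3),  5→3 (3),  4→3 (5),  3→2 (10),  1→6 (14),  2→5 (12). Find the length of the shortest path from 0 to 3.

13

Routes from 0 to 3:
0-4-3: 8 + 5 = 13
0-4-2-5-3: 8 + 28 + 12 + 3 = 51
Shortest: 13.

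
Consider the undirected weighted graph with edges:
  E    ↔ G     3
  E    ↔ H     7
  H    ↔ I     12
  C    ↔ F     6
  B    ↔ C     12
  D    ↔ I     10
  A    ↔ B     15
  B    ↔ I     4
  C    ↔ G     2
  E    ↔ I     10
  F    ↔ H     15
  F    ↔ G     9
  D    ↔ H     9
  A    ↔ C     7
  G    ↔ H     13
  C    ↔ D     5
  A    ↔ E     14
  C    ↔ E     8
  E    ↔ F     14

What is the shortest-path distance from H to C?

12

A few of the H→C routes:
H-E-C: 7 + 8 = 15
H-E-G-C: 7 + 3 + 2 = 12
H-D-C: 9 + 5 = 14
H-G-C: 13 + 2 = 15
Shortest: 12.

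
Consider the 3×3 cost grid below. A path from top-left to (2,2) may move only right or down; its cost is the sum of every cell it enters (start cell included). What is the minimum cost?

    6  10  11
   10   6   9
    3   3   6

28

Take r0c0→r1c0→r2c0→r2c1→r2c2 for a total of 6 + 10 + 3 + 3 + 6 = 28.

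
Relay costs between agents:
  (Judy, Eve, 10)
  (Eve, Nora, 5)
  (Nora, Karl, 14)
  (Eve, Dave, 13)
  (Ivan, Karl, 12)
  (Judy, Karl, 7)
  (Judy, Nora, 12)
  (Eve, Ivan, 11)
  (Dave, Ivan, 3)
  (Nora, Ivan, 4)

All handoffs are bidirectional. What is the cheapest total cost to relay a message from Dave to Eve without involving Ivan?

Routes from Dave to Eve avoiding Ivan:
Dave-Eve: 13
The minimum is 13.

13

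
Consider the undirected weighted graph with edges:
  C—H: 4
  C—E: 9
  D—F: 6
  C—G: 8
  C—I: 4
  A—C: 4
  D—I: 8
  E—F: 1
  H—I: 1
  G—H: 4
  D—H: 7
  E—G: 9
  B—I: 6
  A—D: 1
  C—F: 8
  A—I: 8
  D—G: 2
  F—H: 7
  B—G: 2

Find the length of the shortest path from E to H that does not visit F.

13

Some routes from E to H avoiding F:
E-G-B-I-H: 9 + 2 + 6 + 1 = 18
E-C-H: 9 + 4 = 13
E-G-H: 9 + 4 = 13
E-C-I-H: 9 + 4 + 1 = 14
The minimum is 13.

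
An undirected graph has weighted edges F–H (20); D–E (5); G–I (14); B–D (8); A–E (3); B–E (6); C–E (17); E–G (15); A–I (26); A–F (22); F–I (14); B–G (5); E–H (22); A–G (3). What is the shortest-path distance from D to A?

A few of the D→A routes:
D - B - E - A: 8 + 6 + 3 = 17
D - B - G - A: 8 + 5 + 3 = 16
D - E - B - G - A: 5 + 6 + 5 + 3 = 19
D - E - A: 5 + 3 = 8
D - E - G - A: 5 + 15 + 3 = 23
Shortest: 8.

8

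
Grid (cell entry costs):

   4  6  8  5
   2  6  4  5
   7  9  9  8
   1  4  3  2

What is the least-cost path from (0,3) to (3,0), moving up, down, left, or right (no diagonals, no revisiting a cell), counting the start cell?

Cheapest: (0,3) -> (1,3) -> (2,3) -> (3,3) -> (3,2) -> (3,1) -> (3,0)
  5 + 5 + 8 + 2 + 3 + 4 + 1 = 28

28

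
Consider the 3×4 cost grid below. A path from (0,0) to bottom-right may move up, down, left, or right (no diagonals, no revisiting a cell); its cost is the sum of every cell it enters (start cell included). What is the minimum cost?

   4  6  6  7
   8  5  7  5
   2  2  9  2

27

One optimal route is r0c0 -> r1c0 -> r2c0 -> r2c1 -> r2c2 -> r2c3.
Its cost is 4 + 8 + 2 + 2 + 9 + 2 = 27.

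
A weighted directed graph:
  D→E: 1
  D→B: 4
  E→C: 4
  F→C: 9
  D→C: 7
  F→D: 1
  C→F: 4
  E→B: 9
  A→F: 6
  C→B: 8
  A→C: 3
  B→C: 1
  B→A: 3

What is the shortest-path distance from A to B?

Comparing a few candidate routes:
A -> F -> D -> E -> B: 6 + 1 + 1 + 9 = 17
A -> F -> D -> B: 6 + 1 + 4 = 11
A -> C -> F -> D -> B: 3 + 4 + 1 + 4 = 12
A -> C -> B: 3 + 8 = 11
Best route has total 11.

11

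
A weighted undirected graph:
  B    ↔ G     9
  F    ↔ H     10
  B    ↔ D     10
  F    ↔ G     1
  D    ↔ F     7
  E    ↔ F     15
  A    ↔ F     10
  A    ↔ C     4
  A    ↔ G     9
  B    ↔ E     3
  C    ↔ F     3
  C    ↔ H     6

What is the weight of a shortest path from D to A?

14

Comparing a few candidate routes:
D-F-H-C-A: 7 + 10 + 6 + 4 = 27
D-F-G-A: 7 + 1 + 9 = 17
D-F-A: 7 + 10 = 17
D-F-C-A: 7 + 3 + 4 = 14
Shortest: 14.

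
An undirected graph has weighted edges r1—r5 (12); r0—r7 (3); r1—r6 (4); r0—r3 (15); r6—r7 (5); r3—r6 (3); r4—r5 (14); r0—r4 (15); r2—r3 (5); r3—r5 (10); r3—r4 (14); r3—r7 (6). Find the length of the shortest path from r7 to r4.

A few of the r7→r4 routes:
r7 → r0 → r4: 3 + 15 = 18
r7 → r3 → r5 → r4: 6 + 10 + 14 = 30
r7 → r3 → r4: 6 + 14 = 20
r7 → r6 → r3 → r4: 5 + 3 + 14 = 22
The minimum is 18.

18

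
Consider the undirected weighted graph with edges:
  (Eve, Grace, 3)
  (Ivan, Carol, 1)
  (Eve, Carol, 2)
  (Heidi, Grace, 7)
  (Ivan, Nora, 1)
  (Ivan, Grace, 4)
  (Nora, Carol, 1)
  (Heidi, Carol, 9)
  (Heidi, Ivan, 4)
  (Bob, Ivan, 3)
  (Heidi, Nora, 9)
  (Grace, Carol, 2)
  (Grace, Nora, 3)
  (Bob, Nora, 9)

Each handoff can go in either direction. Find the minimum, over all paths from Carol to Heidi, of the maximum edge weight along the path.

4

A few of the Carol→Heidi routes:
Carol - Ivan - Heidi: max(1, 4) = 4
Carol - Eve - Grace - Ivan - Heidi: max(2, 3, 4, 4) = 4
Carol - Nora - Ivan - Heidi: max(1, 1, 4) = 4
Carol - Eve - Grace - Nora - Ivan - Heidi: max(2, 3, 3, 1, 4) = 4
Carol - Nora - Grace - Ivan - Heidi: max(1, 3, 4, 4) = 4
Best route has worst link 4.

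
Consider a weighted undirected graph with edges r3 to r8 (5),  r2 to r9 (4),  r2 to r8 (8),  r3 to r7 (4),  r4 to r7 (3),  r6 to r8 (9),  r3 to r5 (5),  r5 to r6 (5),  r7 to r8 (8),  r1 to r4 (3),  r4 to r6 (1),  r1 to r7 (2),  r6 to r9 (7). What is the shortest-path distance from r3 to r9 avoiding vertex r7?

17

Paths from r3 to r9 avoiding r7:
r3 -> r5 -> r6 -> r9: 5 + 5 + 7 = 17
r3 -> r8 -> r2 -> r9: 5 + 8 + 4 = 17
r3 -> r5 -> r6 -> r8 -> r2 -> r9: 5 + 5 + 9 + 8 + 4 = 31
r3 -> r8 -> r6 -> r9: 5 + 9 + 7 = 21
Best route has total 17.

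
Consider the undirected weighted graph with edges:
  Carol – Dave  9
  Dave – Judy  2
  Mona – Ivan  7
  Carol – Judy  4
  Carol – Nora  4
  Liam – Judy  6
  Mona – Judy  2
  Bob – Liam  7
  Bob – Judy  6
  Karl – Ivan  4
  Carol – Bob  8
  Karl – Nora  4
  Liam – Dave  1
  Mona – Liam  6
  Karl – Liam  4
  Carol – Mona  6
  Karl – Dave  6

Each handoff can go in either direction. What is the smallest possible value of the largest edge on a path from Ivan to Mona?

A few of the Ivan→Mona routes:
Ivan -> Karl -> Liam -> Dave -> Judy -> Mona: max(4, 4, 1, 2, 2) = 4
Ivan -> Karl -> Dave -> Liam -> Mona: max(4, 6, 1, 6) = 6
Ivan -> Karl -> Dave -> Judy -> Carol -> Mona: max(4, 6, 2, 4, 6) = 6
Ivan -> Karl -> Dave -> Liam -> Judy -> Carol -> Mona: max(4, 6, 1, 6, 4, 6) = 6
Ivan -> Karl -> Nora -> Carol -> Judy -> Mona: max(4, 4, 4, 4, 2) = 4
Ivan -> Karl -> Dave -> Liam -> Judy -> Mona: max(4, 6, 1, 6, 2) = 6
The minimum achievable maximum is 4.

4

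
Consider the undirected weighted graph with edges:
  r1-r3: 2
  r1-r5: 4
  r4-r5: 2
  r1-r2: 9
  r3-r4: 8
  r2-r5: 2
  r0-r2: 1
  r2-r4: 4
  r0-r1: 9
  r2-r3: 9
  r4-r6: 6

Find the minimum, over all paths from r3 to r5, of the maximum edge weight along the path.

4

Comparing a few candidate routes:
r3-r4-r2-r5: max(8, 4, 2) = 8
r3-r1-r5: max(2, 4) = 4
r3-r1-r0-r2-r5: max(2, 9, 1, 2) = 9
r3-r4-r5: max(8, 2) = 8
r3-r1-r0-r2-r4-r5: max(2, 9, 1, 4, 2) = 9
r3-r1-r2-r4-r5: max(2, 9, 4, 2) = 9
Smallest bottleneck: 4.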